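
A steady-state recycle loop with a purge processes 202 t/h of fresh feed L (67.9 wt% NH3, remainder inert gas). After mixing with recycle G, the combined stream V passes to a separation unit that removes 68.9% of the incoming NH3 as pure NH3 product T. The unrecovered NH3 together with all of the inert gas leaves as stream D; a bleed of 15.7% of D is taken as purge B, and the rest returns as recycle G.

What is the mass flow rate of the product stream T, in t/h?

NH3 in V: m_A = 202×0.679 + (1−0.157)·(1−0.689)·m_A, so m_A = 137.16/0.7378 = 185.89 t/h.
Product T = 0.689×185.89 = 128.08 t/h.

128.1 t/h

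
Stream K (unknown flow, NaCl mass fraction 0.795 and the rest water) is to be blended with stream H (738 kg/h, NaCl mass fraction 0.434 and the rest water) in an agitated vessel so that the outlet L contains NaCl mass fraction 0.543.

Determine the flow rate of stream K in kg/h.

Let K be the unknown flow. Total out = 738 + K.
NaCl balance: 320.29 + 0.795·K = 0.543·(738 + K)
(0.795 − 0.543)·K = 0.543×738 − 320.29 = 80.442
K = 80.442 / 0.252 = 319.21 kg/h

319.2 kg/h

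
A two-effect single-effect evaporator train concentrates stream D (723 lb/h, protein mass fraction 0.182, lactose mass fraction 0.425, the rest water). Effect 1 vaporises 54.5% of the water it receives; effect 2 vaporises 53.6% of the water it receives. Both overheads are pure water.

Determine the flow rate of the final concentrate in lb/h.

water in feed = 723×0.393 = 284.14 lb/h.
After stage 1: water left = (1−0.545)×284.14 = 129.28; stream total = 568.14 lb/h.
After stage 2: water left = (1−0.536)×129.28 = 59.987; final concentrate = 498.85 lb/h.

498.8 lb/h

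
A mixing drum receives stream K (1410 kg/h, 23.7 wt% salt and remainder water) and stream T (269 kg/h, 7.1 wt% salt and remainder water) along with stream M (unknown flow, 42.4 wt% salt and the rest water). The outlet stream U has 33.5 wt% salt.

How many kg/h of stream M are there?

2351 kg/h

Let M be the unknown flow. Total out = 1679 + M.
salt balance: 353.27 + 0.424·M = 0.335·(1679 + M)
(0.424 − 0.335)·M = 0.335×1679 − 353.27 = 209.2
M = 209.2 / 0.089 = 2350.5 kg/h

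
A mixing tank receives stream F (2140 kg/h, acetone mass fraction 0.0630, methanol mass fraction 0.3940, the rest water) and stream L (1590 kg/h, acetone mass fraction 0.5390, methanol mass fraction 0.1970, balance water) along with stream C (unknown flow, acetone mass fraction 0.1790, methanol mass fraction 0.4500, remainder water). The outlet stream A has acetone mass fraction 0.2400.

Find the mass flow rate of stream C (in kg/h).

Let C be the unknown flow. Total out = 3730 + C.
acetone balance: 991.83 + 0.179·C = 0.240·(3730 + C)
(0.179 − 0.240)·C = 0.240×3730 − 991.83 = -96.63
C = -96.63 / -0.061 = 1584.1 kg/h

1584 kg/h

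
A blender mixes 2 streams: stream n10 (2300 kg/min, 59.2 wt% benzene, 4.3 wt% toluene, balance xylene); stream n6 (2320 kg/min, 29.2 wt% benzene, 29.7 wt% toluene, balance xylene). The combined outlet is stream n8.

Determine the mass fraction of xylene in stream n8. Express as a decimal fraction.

Total flow out = 2300 + 2320 = 4620 kg/min.
xylene in = 2300×0.365 + 2320×0.411 = 1793 kg/min.
xylene mass fraction in n8 = 1793/4620 = 0.388.

0.388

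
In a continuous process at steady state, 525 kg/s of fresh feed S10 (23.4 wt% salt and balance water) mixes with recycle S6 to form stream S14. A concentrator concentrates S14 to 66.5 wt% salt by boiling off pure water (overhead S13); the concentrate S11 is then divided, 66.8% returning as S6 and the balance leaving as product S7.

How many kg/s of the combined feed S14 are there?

Overall salt balance (none leaves overhead): salt in fresh feed = salt in product, i.e. 525×0.234 = (1−0.668)·S11·0.665.
S11 = 122.85/(0.665×0.332) = 556.44 kg/s.
Recycle S6 = 0.668×556.44 = 371.7 kg/s.
Combined feed S14 = 525 + 371.7 = 896.7 kg/s.

896.7 kg/s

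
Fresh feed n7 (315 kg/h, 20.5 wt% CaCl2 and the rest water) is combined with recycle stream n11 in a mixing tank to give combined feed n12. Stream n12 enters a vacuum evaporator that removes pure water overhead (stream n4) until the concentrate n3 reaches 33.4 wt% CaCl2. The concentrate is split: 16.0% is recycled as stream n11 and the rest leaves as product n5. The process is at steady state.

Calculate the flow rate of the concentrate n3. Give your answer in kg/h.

Overall CaCl2 balance (none leaves overhead): CaCl2 in fresh feed = CaCl2 in product, i.e. 315×0.205 = (1−0.160)·n3·0.334.
n3 = 64.575/(0.334×0.840) = 230.16 kg/h.

230.2 kg/h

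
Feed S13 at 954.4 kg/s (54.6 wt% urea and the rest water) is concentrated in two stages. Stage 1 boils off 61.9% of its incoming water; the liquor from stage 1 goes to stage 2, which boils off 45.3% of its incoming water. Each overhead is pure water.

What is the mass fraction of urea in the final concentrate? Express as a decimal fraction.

0.8523

water in feed = 954.4×0.454 = 433.3 kg/s.
After stage 1: water left = (1−0.619)×433.3 = 165.09; stream total = 686.19 kg/s.
After stage 2: water left = (1−0.453)×165.09 = 90.302; final concentrate = 611.4 kg/s.
urea fraction = 521.1/611.4 = 0.8523.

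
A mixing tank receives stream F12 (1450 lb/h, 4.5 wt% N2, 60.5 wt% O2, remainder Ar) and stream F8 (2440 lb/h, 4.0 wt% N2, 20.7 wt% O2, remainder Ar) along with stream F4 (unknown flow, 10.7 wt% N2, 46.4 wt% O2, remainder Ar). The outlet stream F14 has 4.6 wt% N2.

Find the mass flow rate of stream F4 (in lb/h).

263.8 lb/h

Let F4 be the unknown flow. Total out = 3890 + F4.
N2 balance: 162.85 + 0.107·F4 = 0.046·(3890 + F4)
(0.107 − 0.046)·F4 = 0.046×3890 − 162.85 = 16.09
F4 = 16.09 / 0.061 = 263.77 lb/h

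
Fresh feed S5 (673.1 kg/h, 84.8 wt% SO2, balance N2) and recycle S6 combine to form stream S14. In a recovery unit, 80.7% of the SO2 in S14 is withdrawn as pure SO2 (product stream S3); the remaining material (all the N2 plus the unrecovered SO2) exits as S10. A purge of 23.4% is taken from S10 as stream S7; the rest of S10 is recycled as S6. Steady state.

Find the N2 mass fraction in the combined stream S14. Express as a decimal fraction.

0.395

N2 enters only via S5 and leaves only via the purge: 673.1×0.152 = 0.234×(N2 in S10), and the recovery unit passes all N2, so N2 in S14 = N2 in S10 = 437.23 kg/h.
SO2 in S14: m_A = 673.1×0.848 + (1−0.234)·(1−0.807)·m_A, so m_A = 570.79/0.8522 = 669.81 kg/h.
S14 = 669.81 + 437.23 = 1107 kg/h.
N2 fraction in S14 = 437.23/1107 = 0.395.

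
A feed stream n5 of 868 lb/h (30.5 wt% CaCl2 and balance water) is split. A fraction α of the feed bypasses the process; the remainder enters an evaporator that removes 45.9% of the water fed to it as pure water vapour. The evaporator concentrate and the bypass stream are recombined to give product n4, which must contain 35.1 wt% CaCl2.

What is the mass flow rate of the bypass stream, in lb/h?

511.4 lb/h

All 868×0.305 = 264.74 lb/h of CaCl2 reaches n4, so n4 = 264.74/0.351 = 754.25 lb/h and vapour = 113.75 lb/h.
The evaporator receives (1−α)·868 of feed at 0.695 water and removes 0.459 of that water:
0.459×0.695×(1−α)×868 = 113.75
(1−α) = 113.75/276.9 = 0.4108;  α = 0.5892.
Bypass flow = 0.5892×868 = 511.41 lb/h.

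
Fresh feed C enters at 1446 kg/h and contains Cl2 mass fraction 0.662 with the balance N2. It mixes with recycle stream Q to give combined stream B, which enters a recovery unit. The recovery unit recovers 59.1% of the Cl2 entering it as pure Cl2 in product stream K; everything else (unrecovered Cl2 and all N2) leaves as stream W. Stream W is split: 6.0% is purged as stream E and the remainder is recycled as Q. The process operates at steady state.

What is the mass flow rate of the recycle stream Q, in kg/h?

8255 kg/h

N2 enters only via C and leaves only via the purge: 1446×0.338 = 0.060×(N2 in W), and the recovery unit passes all N2, so N2 in B = N2 in W = 8145.8 kg/h.
Cl2 in B: m_A = 1446×0.662 + (1−0.060)·(1−0.591)·m_A, so m_A = 957.25/0.6155 = 1555.1 kg/h.
W = (1−0.591)×1555.1 + 8145.8 = 8781.9 kg/h.
Recycle Q = (1−0.060)×8781.9 = 8254.9 kg/h.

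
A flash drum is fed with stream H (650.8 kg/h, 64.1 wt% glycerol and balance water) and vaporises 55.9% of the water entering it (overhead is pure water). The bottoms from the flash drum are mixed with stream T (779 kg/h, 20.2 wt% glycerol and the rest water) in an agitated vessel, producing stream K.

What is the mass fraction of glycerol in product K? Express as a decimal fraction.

Vapour removed = 0.559×0.359×650.8 = 130.6 kg/h; concentrate = 520.2 kg/h.
glycerol reaching the mixer = 417.16 (from concentrate) + 779×0.202 = 574.52 kg/h.
Product flow = 520.2 + 779 = 1299.2 kg/h; glycerol fraction = 0.442.

0.442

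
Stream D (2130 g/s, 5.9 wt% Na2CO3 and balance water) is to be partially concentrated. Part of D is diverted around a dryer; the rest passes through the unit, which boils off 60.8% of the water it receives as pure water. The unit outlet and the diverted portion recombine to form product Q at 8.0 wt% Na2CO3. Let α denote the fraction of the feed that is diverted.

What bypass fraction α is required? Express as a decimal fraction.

All 2130×0.059 = 125.67 g/s of Na2CO3 reaches Q, so Q = 125.67/0.080 = 1570.9 g/s and vapour = 559.13 g/s.
The evaporator receives (1−α)·2130 of feed at 0.941 water and removes 0.608 of that water:
0.608×0.941×(1−α)×2130 = 559.13
(1−α) = 559.13/1218.6 = 0.4588;  α = 0.5412.

0.541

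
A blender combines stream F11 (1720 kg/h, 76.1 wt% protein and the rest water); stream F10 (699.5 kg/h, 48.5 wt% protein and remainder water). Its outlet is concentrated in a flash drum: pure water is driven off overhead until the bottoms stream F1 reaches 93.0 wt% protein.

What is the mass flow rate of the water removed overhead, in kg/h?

protein entering = 1720×0.761 + 699.5×0.485 = 1648.2 kg/h.
All protein reports to F1, so F1 = 1648.2/0.930 = 1772.2 kg/h.
Total feed = 2419.5 kg/h; overhead = 2419.5 − 1772.2 = 647.27 kg/h.

647.3 kg/h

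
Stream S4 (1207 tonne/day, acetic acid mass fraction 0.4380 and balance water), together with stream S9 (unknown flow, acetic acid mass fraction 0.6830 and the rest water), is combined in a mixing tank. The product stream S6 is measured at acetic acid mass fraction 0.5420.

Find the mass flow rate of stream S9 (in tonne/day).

Let S9 be the unknown flow. Total out = 1207 + S9.
acetic acid balance: 528.67 + 0.683·S9 = 0.542·(1207 + S9)
(0.683 − 0.542)·S9 = 0.542×1207 − 528.67 = 125.53
S9 = 125.53 / 0.141 = 890.27 tonne/day

890.3 tonne/day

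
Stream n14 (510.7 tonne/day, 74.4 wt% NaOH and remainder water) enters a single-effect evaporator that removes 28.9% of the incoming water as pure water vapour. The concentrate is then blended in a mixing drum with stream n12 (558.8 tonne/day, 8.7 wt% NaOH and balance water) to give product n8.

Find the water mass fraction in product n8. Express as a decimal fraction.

0.585

Vapour removed = 0.289×0.256×510.7 = 37.784 tonne/day; concentrate = 472.92 tonne/day.
water reaching the mixer = 92.956 (from concentrate) + 558.8×0.913 = 603.14 tonne/day.
Product flow = 472.92 + 558.8 = 1031.7 tonne/day; water fraction = 0.585.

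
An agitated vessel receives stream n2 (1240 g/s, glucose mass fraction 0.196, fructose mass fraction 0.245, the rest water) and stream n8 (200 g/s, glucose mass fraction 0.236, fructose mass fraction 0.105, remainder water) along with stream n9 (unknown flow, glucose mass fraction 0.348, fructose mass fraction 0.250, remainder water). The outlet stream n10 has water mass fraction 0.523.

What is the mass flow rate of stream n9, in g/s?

593.7 g/s

Let n9 be the unknown flow. Total out = 1440 + n9.
water balance: 824.96 + 0.402·n9 = 0.523·(1440 + n9)
(0.402 − 0.523)·n9 = 0.523×1440 − 824.96 = -71.84
n9 = -71.84 / -0.121 = 593.72 g/s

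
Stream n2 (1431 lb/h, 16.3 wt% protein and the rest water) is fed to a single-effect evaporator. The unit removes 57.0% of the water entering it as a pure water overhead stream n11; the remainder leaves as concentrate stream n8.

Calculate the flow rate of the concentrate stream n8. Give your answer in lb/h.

water entering = 1431×0.837 = 1197.7 lb/h; overhead removed = 0.570×1197.7 = 682.72 lb/h.
Concentrate = 1431 − 682.72 = 748.28 lb/h.

748.3 lb/h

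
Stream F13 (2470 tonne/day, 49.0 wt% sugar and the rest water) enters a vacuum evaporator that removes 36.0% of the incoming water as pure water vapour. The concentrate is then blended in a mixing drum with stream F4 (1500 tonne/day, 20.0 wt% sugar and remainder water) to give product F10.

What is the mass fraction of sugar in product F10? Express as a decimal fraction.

0.4295

Vapour removed = 0.360×0.510×2470 = 453.49 tonne/day; concentrate = 2016.5 tonne/day.
sugar reaching the mixer = 1210.3 (from concentrate) + 1500×0.200 = 1510.3 tonne/day.
Product flow = 2016.5 + 1500 = 3516.5 tonne/day; sugar fraction = 0.4295.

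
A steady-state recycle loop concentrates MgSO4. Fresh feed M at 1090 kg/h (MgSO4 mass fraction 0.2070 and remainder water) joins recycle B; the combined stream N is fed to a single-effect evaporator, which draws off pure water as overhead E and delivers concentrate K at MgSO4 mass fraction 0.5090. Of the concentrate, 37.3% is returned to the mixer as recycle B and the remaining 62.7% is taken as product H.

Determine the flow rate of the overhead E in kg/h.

Overall MgSO4 balance (none leaves overhead): MgSO4 in fresh feed = MgSO4 in product, i.e. 1090×0.207 = (1−0.373)·K·0.509.
K = 225.63/(0.509×0.627) = 706.99 kg/h.
Recycle B = 0.373×706.99 = 263.71 kg/h.
Combined feed N = 1090 + 263.71 = 1353.7 kg/h.
Overhead E = N − K = 1353.7 − 706.99 = 646.72 kg/h.

646.7 kg/h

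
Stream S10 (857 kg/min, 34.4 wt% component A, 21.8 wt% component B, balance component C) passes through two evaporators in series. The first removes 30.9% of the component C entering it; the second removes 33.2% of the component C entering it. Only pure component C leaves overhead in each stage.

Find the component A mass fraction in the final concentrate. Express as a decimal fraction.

0.4502

component C in feed = 857×0.438 = 375.37 kg/min.
After stage 1: component C left = (1−0.309)×375.37 = 259.38; stream total = 741.01 kg/min.
After stage 2: component C left = (1−0.332)×259.38 = 173.26; final concentrate = 654.9 kg/min.
component A fraction = 294.81/654.9 = 0.4502.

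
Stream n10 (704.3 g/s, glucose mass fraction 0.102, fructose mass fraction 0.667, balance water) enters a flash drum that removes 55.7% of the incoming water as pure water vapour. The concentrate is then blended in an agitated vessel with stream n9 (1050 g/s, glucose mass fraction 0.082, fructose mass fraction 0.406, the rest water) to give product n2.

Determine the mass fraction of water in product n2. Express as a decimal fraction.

0.366

Vapour removed = 0.557×0.231×704.3 = 90.62 g/s; concentrate = 613.68 g/s.
water reaching the mixer = 72.073 (from concentrate) + 1050×0.512 = 609.67 g/s.
Product flow = 613.68 + 1050 = 1663.7 g/s; water fraction = 0.366.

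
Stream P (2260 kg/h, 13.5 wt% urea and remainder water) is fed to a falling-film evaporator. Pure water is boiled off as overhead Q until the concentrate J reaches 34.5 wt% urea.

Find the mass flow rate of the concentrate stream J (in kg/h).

urea is conserved: 2260×0.135 = 305.1 kg/h all reports to the concentrate.
Concentrate = 305.1/(target fraction) = 884.35 kg/h.

884.3 kg/h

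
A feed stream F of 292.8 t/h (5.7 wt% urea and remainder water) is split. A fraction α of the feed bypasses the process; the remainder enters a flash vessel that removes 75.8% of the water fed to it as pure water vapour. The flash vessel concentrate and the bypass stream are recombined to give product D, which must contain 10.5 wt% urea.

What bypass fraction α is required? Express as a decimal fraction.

0.360

All 292.8×0.057 = 16.69 t/h of urea reaches D, so D = 16.69/0.105 = 158.95 t/h and vapour = 133.85 t/h.
The evaporator receives (1−α)·292.8 of feed at 0.943 water and removes 0.758 of that water:
0.758×0.943×(1−α)×292.8 = 133.85
(1−α) = 133.85/209.29 = 0.6395;  α = 0.3605.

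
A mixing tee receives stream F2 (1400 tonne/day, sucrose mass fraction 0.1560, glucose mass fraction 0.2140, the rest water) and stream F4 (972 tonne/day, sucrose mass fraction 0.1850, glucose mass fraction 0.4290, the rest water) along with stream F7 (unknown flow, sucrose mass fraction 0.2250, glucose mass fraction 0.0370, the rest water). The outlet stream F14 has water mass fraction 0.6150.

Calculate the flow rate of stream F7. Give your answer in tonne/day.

Let F7 be the unknown flow. Total out = 2372 + F7.
water balance: 1257.2 + 0.738·F7 = 0.615·(2372 + F7)
(0.738 − 0.615)·F7 = 0.615×2372 − 1257.2 = 201.59
F7 = 201.59 / 0.123 = 1638.9 tonne/day

1639 tonne/day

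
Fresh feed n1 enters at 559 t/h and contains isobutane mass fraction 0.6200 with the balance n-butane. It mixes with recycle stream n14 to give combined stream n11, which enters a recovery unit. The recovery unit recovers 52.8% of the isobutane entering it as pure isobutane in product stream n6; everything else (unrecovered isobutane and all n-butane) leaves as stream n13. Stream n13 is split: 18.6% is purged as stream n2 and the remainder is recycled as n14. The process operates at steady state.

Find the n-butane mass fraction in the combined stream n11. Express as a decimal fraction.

n-butane enters only via n1 and leaves only via the purge: 559×0.380 = 0.186×(n-butane in n13), and the recovery unit passes all n-butane, so n-butane in n11 = n-butane in n13 = 1142 t/h.
isobutane in n11: m_A = 559×0.620 + (1−0.186)·(1−0.528)·m_A, so m_A = 346.58/0.6158 = 562.82 t/h.
n11 = 562.82 + 1142 = 1704.9 t/h.
n-butane fraction in n11 = 1142/1704.9 = 0.6699.

0.6699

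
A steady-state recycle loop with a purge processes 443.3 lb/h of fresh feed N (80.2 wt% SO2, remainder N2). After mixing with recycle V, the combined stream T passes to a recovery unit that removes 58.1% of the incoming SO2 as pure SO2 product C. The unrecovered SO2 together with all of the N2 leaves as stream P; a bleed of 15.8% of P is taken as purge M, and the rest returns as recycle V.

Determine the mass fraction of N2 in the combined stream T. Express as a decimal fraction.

N2 enters only via N and leaves only via the purge: 443.3×0.198 = 0.158×(N2 in P), and the recovery unit passes all N2, so N2 in T = N2 in P = 555.53 lb/h.
SO2 in T: m_A = 443.3×0.802 + (1−0.158)·(1−0.581)·m_A, so m_A = 355.53/0.6472 = 549.33 lb/h.
T = 549.33 + 555.53 = 1104.9 lb/h.
N2 fraction in T = 555.53/1104.9 = 0.5028.

0.5028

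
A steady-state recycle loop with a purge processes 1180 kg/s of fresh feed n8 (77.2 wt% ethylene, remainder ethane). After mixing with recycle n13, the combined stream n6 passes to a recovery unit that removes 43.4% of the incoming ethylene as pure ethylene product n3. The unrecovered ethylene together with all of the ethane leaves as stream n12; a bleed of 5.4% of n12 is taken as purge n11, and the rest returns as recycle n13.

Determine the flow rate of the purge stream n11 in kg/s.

329 kg/s

ethane enters only via n8 and leaves only via the purge: 1180×0.228 = 0.054×(ethane in n12), and the recovery unit passes all ethane, so ethane in n6 = ethane in n12 = 4982.2 kg/s.
ethylene in n6: m_A = 1180×0.772 + (1−0.054)·(1−0.434)·m_A, so m_A = 910.96/0.4646 = 1960.9 kg/s.
n12 = (1−0.434)×1960.9 + 4982.2 = 6092.1 kg/s.
Purge n11 = 0.054×6092.1 = 328.97 kg/s.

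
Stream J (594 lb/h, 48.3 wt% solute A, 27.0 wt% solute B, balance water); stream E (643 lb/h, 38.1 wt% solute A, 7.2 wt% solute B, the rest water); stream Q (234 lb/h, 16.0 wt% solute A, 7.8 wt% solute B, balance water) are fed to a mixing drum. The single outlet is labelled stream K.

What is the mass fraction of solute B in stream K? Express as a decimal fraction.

Total flow out = 594 + 643 + 234 = 1471 lb/h.
solute B in = 594×0.270 + 643×0.072 + 234×0.078 = 224.93 lb/h.
solute B mass fraction in K = 224.93/1471 = 0.153.

0.153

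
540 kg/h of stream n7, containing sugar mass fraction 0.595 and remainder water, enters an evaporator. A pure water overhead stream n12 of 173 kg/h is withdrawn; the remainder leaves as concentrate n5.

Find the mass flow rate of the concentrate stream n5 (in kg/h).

Concentrate = 540 − 173 = 367 kg/h.

367 kg/h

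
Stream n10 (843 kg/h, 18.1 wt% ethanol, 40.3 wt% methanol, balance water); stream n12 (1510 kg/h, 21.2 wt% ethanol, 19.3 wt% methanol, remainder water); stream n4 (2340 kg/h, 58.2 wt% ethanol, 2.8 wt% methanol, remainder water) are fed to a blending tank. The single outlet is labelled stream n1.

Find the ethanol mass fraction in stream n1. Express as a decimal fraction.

0.391

Total flow out = 843 + 1510 + 2340 = 4693 kg/h.
ethanol in = 843×0.181 + 1510×0.212 + 2340×0.582 = 1834.6 kg/h.
ethanol mass fraction in n1 = 1834.6/4693 = 0.391.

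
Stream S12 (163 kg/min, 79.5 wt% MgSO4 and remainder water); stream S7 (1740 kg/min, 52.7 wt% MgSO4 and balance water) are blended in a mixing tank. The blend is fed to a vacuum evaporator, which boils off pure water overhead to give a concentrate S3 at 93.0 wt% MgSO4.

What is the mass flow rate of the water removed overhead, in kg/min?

MgSO4 entering = 163×0.795 + 1740×0.527 = 1046.6 kg/min.
All MgSO4 reports to S3, so S3 = 1046.6/0.930 = 1125.3 kg/min.
Total feed = 1903 kg/min; overhead = 1903 − 1125.3 = 777.66 kg/min.

777.7 kg/min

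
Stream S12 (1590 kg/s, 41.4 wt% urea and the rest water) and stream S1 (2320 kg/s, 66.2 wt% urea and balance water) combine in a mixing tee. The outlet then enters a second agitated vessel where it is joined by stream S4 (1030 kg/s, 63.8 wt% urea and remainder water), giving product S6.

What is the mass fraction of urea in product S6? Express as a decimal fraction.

Overall, product flow = 4940 kg/s.
urea in = 1590×0.414 + 2320×0.662 + 1030×0.638 = 2851.2 kg/s.
urea fraction in S6 = 0.577.

0.577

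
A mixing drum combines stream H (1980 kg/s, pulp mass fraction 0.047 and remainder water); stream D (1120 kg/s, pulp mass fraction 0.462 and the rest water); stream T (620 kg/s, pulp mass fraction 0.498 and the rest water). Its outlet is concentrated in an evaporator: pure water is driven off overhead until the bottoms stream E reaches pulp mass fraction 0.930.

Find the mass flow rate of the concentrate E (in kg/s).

988.5 kg/s

pulp entering = 1980×0.047 + 1120×0.462 + 620×0.498 = 919.26 kg/s.
All pulp reports to E, so E = 919.26/0.930 = 988.45 kg/s.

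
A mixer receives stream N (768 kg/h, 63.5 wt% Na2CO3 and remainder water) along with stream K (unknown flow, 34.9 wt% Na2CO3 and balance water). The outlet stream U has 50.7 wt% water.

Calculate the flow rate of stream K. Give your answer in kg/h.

Let K be the unknown flow. Total out = 768 + K.
water balance: 280.32 + 0.651·K = 0.507·(768 + K)
(0.651 − 0.507)·K = 0.507×768 − 280.32 = 109.06
K = 109.06 / 0.144 = 757.33 kg/h

757.3 kg/h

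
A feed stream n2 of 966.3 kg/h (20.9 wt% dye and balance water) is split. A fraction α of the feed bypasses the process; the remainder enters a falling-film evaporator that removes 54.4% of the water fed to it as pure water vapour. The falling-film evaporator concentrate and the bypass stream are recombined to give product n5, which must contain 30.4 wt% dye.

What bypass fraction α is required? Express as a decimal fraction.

All 966.3×0.209 = 201.96 kg/h of dye reaches n5, so n5 = 201.96/0.304 = 664.33 kg/h and vapour = 301.97 kg/h.
The evaporator receives (1−α)·966.3 of feed at 0.791 water and removes 0.544 of that water:
0.544×0.791×(1−α)×966.3 = 301.97
(1−α) = 301.97/415.8 = 0.7262;  α = 0.2738.

0.274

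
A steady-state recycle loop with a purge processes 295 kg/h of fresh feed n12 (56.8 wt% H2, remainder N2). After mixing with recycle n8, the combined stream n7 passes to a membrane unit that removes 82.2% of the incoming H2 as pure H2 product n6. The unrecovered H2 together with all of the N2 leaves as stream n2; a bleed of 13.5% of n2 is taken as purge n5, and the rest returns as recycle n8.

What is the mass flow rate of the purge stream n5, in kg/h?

N2 enters only via n12 and leaves only via the purge: 295×0.432 = 0.135×(N2 in n2), and the membrane unit passes all N2, so N2 in n7 = N2 in n2 = 944 kg/h.
H2 in n7: m_A = 295×0.568 + (1−0.135)·(1−0.822)·m_A, so m_A = 167.56/0.8460 = 198.05 kg/h.
n2 = (1−0.822)×198.05 + 944 = 979.25 kg/h.
Purge n5 = 0.135×979.25 = 132.2 kg/h.

132.2 kg/h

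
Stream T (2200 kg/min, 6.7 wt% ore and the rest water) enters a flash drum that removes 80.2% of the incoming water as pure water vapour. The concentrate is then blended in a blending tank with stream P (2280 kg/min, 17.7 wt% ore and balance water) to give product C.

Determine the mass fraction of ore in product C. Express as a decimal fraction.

0.194

Vapour removed = 0.802×0.933×2200 = 1646.2 kg/min; concentrate = 553.81 kg/min.
ore reaching the mixer = 147.4 (from concentrate) + 2280×0.177 = 550.96 kg/min.
Product flow = 553.81 + 2280 = 2833.8 kg/min; ore fraction = 0.194.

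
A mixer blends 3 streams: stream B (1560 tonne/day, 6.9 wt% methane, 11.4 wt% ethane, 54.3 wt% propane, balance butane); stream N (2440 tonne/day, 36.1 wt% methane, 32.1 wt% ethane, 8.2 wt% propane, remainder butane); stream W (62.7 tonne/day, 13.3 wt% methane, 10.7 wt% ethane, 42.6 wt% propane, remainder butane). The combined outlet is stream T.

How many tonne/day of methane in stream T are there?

996.8 tonne/day

methane out = methane in = 1560×0.069 + 2440×0.361 + 62.7×0.133 = 996.82 tonne/day.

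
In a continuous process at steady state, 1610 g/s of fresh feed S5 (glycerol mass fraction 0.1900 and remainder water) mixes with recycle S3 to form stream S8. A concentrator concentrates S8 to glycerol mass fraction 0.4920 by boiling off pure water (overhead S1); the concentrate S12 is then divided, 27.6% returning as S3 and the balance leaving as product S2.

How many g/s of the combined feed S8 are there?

1847 g/s

Overall glycerol balance (none leaves overhead): glycerol in fresh feed = glycerol in product, i.e. 1610×0.190 = (1−0.276)·S12·0.492.
S12 = 305.9/(0.492×0.724) = 858.77 g/s.
Recycle S3 = 0.276×858.77 = 237.02 g/s.
Combined feed S8 = 1610 + 237.02 = 1847 g/s.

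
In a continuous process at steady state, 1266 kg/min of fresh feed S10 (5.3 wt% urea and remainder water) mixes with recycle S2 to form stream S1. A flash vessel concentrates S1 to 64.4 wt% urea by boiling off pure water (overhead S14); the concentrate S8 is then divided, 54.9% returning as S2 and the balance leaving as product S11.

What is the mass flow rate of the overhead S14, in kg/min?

Overall urea balance (none leaves overhead): urea in fresh feed = urea in product, i.e. 1266×0.053 = (1−0.549)·S8·0.644.
S8 = 67.098/(0.644×0.451) = 231.02 kg/min.
Recycle S2 = 0.549×231.02 = 126.83 kg/min.
Combined feed S1 = 1266 + 126.83 = 1392.8 kg/min.
Overhead S14 = S1 − S8 = 1392.8 − 231.02 = 1161.8 kg/min.

1162 kg/min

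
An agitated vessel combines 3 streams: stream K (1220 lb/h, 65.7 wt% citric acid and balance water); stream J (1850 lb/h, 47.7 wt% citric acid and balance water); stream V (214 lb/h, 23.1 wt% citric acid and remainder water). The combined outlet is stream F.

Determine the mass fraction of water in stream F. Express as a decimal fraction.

0.472

Total flow out = 1220 + 1850 + 214 = 3284 lb/h.
water in = 1220×0.343 + 1850×0.523 + 214×0.769 = 1550.6 lb/h.
water mass fraction in F = 1550.6/3284 = 0.472.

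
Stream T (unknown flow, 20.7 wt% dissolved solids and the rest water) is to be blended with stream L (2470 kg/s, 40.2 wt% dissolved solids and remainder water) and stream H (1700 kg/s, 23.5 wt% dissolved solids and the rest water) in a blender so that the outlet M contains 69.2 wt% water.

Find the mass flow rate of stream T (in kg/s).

Let T be the unknown flow. Total out = 4170 + T.
water balance: 2777.6 + 0.793·T = 0.692·(4170 + T)
(0.793 − 0.692)·T = 0.692×4170 − 2777.6 = 108.08
T = 108.08 / 0.101 = 1070.1 kg/s

1070 kg/s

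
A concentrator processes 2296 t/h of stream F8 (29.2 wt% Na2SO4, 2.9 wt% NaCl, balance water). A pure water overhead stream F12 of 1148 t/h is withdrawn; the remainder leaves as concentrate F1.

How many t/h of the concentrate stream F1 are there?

Concentrate = 2296 − 1148 = 1148 t/h.

1148 t/h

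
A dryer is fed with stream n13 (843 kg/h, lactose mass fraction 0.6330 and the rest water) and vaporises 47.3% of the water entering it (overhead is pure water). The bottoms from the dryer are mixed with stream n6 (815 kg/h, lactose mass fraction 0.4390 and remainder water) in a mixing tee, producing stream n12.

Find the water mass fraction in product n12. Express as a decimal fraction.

0.4103

Vapour removed = 0.473×0.367×843 = 146.34 kg/h; concentrate = 696.66 kg/h.
water reaching the mixer = 163.04 (from concentrate) + 815×0.561 = 620.26 kg/h.
Product flow = 696.66 + 815 = 1511.7 kg/h; water fraction = 0.4103.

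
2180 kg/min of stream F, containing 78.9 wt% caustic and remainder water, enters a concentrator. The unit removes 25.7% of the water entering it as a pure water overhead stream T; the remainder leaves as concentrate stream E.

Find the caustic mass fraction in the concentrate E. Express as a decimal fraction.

0.834

caustic is not removed: 2180×0.789 = 1720 kg/min of caustic enters E.
water entering = 2180×0.211 = 459.98 kg/min; overhead removed = 0.257×459.98 = 118.21 kg/min.
Concentrate = 2180 − 118.21 = 2061.8 kg/min.
Mass fraction = 1720/2061.8 = 0.834.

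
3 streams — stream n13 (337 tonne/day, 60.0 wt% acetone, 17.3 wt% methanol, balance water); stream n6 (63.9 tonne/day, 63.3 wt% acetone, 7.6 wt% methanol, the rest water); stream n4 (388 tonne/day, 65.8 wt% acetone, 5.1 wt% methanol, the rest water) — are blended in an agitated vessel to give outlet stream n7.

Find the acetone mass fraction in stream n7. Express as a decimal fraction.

0.631

Total flow out = 337 + 63.9 + 388 = 788.9 tonne/day.
acetone in = 337×0.600 + 63.9×0.633 + 388×0.658 = 497.95 tonne/day.
acetone mass fraction in n7 = 497.95/788.9 = 0.631.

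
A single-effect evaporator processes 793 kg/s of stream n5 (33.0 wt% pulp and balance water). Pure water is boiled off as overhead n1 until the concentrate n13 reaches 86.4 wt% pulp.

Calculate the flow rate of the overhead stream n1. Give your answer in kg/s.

pulp is conserved: 793×0.330 = 261.69 kg/s all reports to the concentrate.
Concentrate = 261.69/(target fraction) = 302.88 kg/s.
Overhead = 793 − 302.88 = 490.12 kg/s.

490.1 kg/s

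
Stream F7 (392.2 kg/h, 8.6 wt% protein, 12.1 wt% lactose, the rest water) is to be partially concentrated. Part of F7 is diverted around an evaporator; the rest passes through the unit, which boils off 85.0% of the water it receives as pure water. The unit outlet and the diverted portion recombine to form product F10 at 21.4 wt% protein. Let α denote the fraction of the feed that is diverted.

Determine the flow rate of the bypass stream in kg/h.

All 392.2×0.086 = 33.729 kg/h of protein reaches F10, so F10 = 33.729/0.214 = 157.61 kg/h and vapour = 234.59 kg/h.
The evaporator receives (1−α)·392.2 of feed at 0.793 water and removes 0.850 of that water:
0.850×0.793×(1−α)×392.2 = 234.59
(1−α) = 234.59/264.36 = 0.8874;  α = 0.1126.
Bypass flow = 0.1126×392.2 = 44.174 kg/h.

44.17 kg/h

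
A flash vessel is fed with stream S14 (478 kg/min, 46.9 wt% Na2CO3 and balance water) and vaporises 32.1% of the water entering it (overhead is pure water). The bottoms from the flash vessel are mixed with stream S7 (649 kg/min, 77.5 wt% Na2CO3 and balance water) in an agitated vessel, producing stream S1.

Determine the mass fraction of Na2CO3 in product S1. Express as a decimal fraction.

Vapour removed = 0.321×0.531×478 = 81.476 kg/min; concentrate = 396.52 kg/min.
Na2CO3 reaching the mixer = 224.18 (from concentrate) + 649×0.775 = 727.16 kg/min.
Product flow = 396.52 + 649 = 1045.5 kg/min; Na2CO3 fraction = 0.695.

0.695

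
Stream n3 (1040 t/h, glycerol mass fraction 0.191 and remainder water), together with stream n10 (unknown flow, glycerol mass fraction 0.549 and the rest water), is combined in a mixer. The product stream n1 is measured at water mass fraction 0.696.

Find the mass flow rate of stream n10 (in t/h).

Let n10 be the unknown flow. Total out = 1040 + n10.
water balance: 841.36 + 0.451·n10 = 0.696·(1040 + n10)
(0.451 − 0.696)·n10 = 0.696×1040 − 841.36 = -117.52
n10 = -117.52 / -0.245 = 479.67 t/h

479.7 t/h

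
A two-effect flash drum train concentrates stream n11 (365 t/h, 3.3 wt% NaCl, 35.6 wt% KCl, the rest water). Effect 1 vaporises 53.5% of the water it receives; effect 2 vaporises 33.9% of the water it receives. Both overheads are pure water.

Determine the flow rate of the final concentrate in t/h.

water in feed = 365×0.611 = 223.01 t/h.
After stage 1: water left = (1−0.535)×223.01 = 103.7; stream total = 245.69 t/h.
After stage 2: water left = (1−0.339)×103.7 = 68.547; final concentrate = 210.53 t/h.

210.5 t/h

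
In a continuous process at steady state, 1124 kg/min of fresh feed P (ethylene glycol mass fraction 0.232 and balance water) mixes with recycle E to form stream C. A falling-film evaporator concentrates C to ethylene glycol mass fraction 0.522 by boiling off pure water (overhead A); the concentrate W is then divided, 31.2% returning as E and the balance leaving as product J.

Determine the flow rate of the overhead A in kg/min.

624.4 kg/min

Overall ethylene glycol balance (none leaves overhead): ethylene glycol in fresh feed = ethylene glycol in product, i.e. 1124×0.232 = (1−0.312)·W·0.522.
W = 260.77/(0.522×0.688) = 726.1 kg/min.
Recycle E = 0.312×726.1 = 226.54 kg/min.
Combined feed C = 1124 + 226.54 = 1350.5 kg/min.
Overhead A = C − W = 1350.5 − 726.1 = 624.44 kg/min.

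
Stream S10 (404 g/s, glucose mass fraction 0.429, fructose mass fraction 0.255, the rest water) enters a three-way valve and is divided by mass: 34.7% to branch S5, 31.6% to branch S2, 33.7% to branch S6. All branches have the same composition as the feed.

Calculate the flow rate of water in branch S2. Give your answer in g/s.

40.34 g/s

Branch S2 total = 0.316×404 = 127.66 g/s.
water in S2 = 0.316×127.66 = 40.342 g/s.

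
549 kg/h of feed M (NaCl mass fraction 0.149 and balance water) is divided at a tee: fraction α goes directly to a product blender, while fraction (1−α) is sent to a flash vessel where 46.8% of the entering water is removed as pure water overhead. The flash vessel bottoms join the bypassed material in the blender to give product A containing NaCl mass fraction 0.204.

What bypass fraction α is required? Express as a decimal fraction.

All 549×0.149 = 81.801 kg/h of NaCl reaches A, so A = 81.801/0.204 = 400.99 kg/h and vapour = 148.01 kg/h.
The evaporator receives (1−α)·549 of feed at 0.851 water and removes 0.468 of that water:
0.468×0.851×(1−α)×549 = 148.01
(1−α) = 148.01/218.65 = 0.6770;  α = 0.3230.

0.323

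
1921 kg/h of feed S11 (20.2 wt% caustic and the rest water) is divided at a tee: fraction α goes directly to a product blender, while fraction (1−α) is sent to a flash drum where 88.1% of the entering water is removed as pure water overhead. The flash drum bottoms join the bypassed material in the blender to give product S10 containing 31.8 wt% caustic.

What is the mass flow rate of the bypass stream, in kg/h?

924.3 kg/h

All 1921×0.202 = 388.04 kg/h of caustic reaches S10, so S10 = 388.04/0.318 = 1220.3 kg/h and vapour = 700.74 kg/h.
The evaporator receives (1−α)·1921 of feed at 0.798 water and removes 0.881 of that water:
0.881×0.798×(1−α)×1921 = 700.74
(1−α) = 700.74/1350.5 = 0.5189;  α = 0.4811.
Bypass flow = 0.4811×1921 = 924.27 kg/h.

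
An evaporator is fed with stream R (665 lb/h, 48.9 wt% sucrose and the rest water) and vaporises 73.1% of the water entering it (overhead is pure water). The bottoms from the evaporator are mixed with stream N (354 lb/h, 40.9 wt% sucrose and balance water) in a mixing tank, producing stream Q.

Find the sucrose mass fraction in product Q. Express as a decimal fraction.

Vapour removed = 0.731×0.511×665 = 248.4 lb/h; concentrate = 416.6 lb/h.
sucrose reaching the mixer = 325.19 (from concentrate) + 354×0.409 = 469.97 lb/h.
Product flow = 416.6 + 354 = 770.6 lb/h; sucrose fraction = 0.6099.

0.6099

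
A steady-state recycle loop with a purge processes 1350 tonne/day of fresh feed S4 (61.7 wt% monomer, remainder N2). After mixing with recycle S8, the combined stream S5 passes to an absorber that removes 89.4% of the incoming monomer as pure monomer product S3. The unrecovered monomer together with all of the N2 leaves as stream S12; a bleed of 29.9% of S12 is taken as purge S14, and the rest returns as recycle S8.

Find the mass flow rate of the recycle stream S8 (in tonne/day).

N2 enters only via S4 and leaves only via the purge: 1350×0.383 = 0.299×(N2 in S12), and the absorber passes all N2, so N2 in S5 = N2 in S12 = 1729.3 tonne/day.
monomer in S5: m_A = 1350×0.617 + (1−0.299)·(1−0.894)·m_A, so m_A = 832.95/0.9257 = 899.81 tonne/day.
S12 = (1−0.894)×899.81 + 1729.3 = 1824.6 tonne/day.
Recycle S8 = (1−0.299)×1824.6 = 1279.1 tonne/day.

1279 tonne/day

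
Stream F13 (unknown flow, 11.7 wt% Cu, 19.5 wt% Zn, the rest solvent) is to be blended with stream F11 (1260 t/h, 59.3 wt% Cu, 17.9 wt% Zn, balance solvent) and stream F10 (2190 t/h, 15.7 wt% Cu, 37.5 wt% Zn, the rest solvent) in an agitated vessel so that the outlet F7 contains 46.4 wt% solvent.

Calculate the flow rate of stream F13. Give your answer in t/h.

Let F13 be the unknown flow. Total out = 3450 + F13.
solvent balance: 1312.2 + 0.688·F13 = 0.464·(3450 + F13)
(0.688 − 0.464)·F13 = 0.464×3450 − 1312.2 = 288.6
F13 = 288.6 / 0.224 = 1288.4 t/h

1288 t/h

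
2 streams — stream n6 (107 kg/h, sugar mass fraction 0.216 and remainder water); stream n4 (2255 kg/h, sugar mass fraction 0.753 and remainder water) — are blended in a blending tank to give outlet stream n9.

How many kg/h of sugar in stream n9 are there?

sugar out = sugar in = 107×0.216 + 2255×0.753 = 1721.1 kg/h.

1721 kg/h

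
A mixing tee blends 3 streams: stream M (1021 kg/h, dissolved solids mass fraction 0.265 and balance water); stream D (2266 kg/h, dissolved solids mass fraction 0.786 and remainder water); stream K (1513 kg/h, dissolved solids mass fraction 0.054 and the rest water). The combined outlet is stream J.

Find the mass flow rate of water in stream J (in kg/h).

2667 kg/h

water out = water in = 1021×0.735 + 2266×0.214 + 1513×0.946 = 2666.7 kg/h.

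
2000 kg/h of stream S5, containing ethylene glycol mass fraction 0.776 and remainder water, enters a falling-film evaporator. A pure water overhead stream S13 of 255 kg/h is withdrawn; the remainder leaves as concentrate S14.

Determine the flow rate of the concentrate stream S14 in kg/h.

Concentrate = 2000 − 255 = 1745 kg/h.

1745 kg/h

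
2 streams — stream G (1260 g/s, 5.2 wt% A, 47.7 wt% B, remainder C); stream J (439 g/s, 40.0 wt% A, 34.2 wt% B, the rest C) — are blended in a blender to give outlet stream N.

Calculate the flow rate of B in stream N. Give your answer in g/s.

B out = B in = 1260×0.477 + 439×0.342 = 751.16 g/s.

751.2 g/s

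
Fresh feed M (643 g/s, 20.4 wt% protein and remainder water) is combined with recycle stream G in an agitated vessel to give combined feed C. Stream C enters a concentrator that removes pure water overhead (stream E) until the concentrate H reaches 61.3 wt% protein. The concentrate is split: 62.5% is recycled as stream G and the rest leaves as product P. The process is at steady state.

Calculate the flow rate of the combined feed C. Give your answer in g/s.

Overall protein balance (none leaves overhead): protein in fresh feed = protein in product, i.e. 643×0.204 = (1−0.625)·H·0.613.
H = 131.17/(0.613×0.375) = 570.62 g/s.
Recycle G = 0.625×570.62 = 356.64 g/s.
Combined feed C = 643 + 356.64 = 999.64 g/s.

999.6 g/s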